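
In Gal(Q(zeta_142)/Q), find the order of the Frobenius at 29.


The Frobenius at p in Gal(Q(zeta_n)/Q) = (Z/nZ)* is the class of p, so its order is ord_142(29), the smallest k >= 1 with 29^k = 1 mod 142.
n = 142 = 2 * 71, phi(142) = 70; the order divides phi(n).
Divisors of 70: 1, 2, 5, 7, 10, 14, 35, 70
Repeated squaring mod 142: 29^1 = 29, 29^2 = 131, 29^4 = 121, 29^8 = 15, 29^16 = 83, 29^32 = 73, 29^64 = 75
Test divisors in increasing order:
  k=1: 29^1 = 29 mod 142
  k=2: 29^2 = 131 mod 142
  k=5: 29^5 = 121 * 29 = 101 mod 142
  k=7: 29^7 = 121 * 131 * 29 = 25 mod 142
  k=10: 29^10 = 15 * 131 = 119 mod 142
  k=14: 29^14 = 15 * 121 * 131 = 57 mod 142
  k=35: 29^35 = 73 * 131 * 29 = 1 mod 142  <- first divisor giving 1
Order = 35

35


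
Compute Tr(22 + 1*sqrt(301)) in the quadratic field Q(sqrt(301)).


Tr(a + b*sqrt(d)) = (a + b*sqrt(d)) + (a - b*sqrt(d)) = 2a
= 2 * (22)
= 44

44


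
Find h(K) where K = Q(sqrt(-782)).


K = Q(sqrt(-782)). d mod 4 = 2, so D = disc(K) = 4d = -3128
h(K) equals the number of primitive reduced positive-definite forms (a, b, c) = a*x^2 + b*x*y + c*y^2 with b^2 - 4ac = D,
where reduced means |b| <= a <= c, with b >= 0 whenever |b| = a or a = c, and primitive means gcd(a, b, c) = 1.
Reduced forces 3a^2 <= |D| = 3128, so 1 <= a <= 32; b must have the parity of D, and c = (b^2 - D)/(4a) must be an integer >= a.
Enumerate a = 1..32, b in [-a, a]:
  a=1: (1, 0, 782)  [1]
  a=2: (2, 0, 391)  [1]
  a=3: (3, -2, 261), (3, 2, 261)  [2]
  a=4..5: none
  a=6: (6, -4, 131), (6, 4, 131)  [2]
  a=7: (7, -6, 113), (7, 6, 113)  [2]
  a=8: none
  a=9: (9, -2, 87), (9, 2, 87)  [2]
  a=10..13: none
  a=14: (14, -8, 57), (14, 8, 57)  [2]
  a=15..16: none
  a=17: (17, 0, 46)  [1]
  a=18: (18, -16, 47), (18, 16, 47)  [2]
  a=19: (19, -8, 42), (19, 8, 42)  [2]
  a=20: none
  a=21: (21, -20, 42), (21, -8, 38), (21, 8, 38), (21, 20, 42)  [4]
  a=22: none
  a=23: (23, 0, 34)  [1]
  a=24..26: none
  a=27: (27, -2, 29), (27, 2, 29)  [2]
  a=28..32: none
Total reduced forms: 1 + 1 + 2 + 2 + 2 + 2 + 2 + 1 + 2 + 2 + 4 + 1 + 2 = 24
h = 24

24


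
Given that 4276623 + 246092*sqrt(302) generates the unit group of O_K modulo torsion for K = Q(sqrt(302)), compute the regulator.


epsilon = 4276623 + 246092*sqrt(302)
= 8.5532e+06
R = ln(8.5532e+06)
= 15.9618

15.9618


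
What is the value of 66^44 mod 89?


p = 89 is prime and the exponent is (p-1)/2 = 44, so by Euler's criterion 66^44 = (66/89) = +1 or -1 mod 89.
Compute by square-and-multiply:
  44 = 32 + 8 + 4 (binary 101100)
  Repeated squaring mod 89: 66^1 = 66, 66^2 = 84, 66^4 = 25, 66^8 = 2, 66^16 = 4, 66^32 = 16
  66^44 = 66^32 * 66^8 * 66^4 = 16 * 2 * 25 mod 89
    16 * 2 = 32 = 32 mod 89
    32 * 25 = 800 = 88 mod 89
  66^44 = 88 mod 89
Result 88 = p - 1 = -1 mod 89: 66 is a quadratic non-residue mod 89. As a residue in [0, p-1] the value is 88.
66^44 mod 89 = 88

88


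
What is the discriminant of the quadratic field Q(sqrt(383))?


For K = Q(sqrt(d)) with d squarefree: disc(K) = d if d = 1 mod 4, and disc(K) = 4d if d = 2 or 3 mod 4.
Here d = 383, and d mod 4 = 3.
d = 3 mod 4, not 1 (O_K = Z[sqrt(d)]), so disc(K) = 4d = 4 * (383) = 1532

1532


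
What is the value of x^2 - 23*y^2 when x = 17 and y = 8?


x^2 - d*y^2
= 17^2 - 23*8^2
= 289 - 1472
= -1183

-1183


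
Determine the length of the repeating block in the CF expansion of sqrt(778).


Run the CF algorithm for sqrt(778).
a_0 = floor(sqrt(778)) = 27; set m_0=0, q_0=1.
Recurrence: m' = q*a - m,  q' = (d - m'^2)/q,  a' = floor((a_0 + m')/q').
  step 1: m=27, q=49, a=1
  step 2: m=22, q=6, a=8
  step 3: m=26, q=17, a=3
  step 4: m=25, q=9, a=5
  step 5: m=20, q=42, a=1
  step 6: m=22, q=7, a=7
  step 7: m=27, q=7, a=7
  step 8: m=22, q=42, a=1
  step 9: m=20, q=9, a=5
  step 10: m=25, q=17, a=3
  step 11: m=26, q=6, a=8
  step 12: m=22, q=49, a=1
  step 13: m=27, q=1, a=54
a_13 = 2*a_0 = 54, so the period closes here.
sqrt(778) = [27; 1, 8, 3, 5, 1, 7, 7, 1, 5, 3, 8, 1, 54]
Period length = 13

13


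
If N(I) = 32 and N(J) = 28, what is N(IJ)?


N(IJ) = N(I) * N(J)
= 32 * 28
= 896

896


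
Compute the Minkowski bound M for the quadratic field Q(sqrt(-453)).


d = -453, d mod 4 = 3, so disc(K) = 4d = -1812; |disc(K)| = 1812
Imaginary quadratic field, so n = 2, s = r2 = 1, r1 = 0
M = (n!/n^n) * (4/pi)^s * sqrt(|disc(K)|) = (2!/2^2) * (4/pi)^1 * sqrt(1812)
= 0.5 * 1.273240 * 42.567593
= 27.0994

27.0994


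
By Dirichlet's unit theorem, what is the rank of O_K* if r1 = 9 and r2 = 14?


By Dirichlet's unit theorem:
rank = r1 + r2 - 1
= 9 + 14 - 1
= 22

22


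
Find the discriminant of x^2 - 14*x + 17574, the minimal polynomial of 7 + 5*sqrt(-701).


The element 7 + 5*sqrt(-701) has minimal polynomial:
x^2 - 14*x + 17574
Discriminant = (-14)^2 - 4*(17574)
= 196 - 70296
= -70100

-70100


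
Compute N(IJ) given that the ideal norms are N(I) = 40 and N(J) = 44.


N(IJ) = N(I) * N(J)
= 40 * 44
= 1760

1760


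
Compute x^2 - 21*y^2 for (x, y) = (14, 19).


x^2 - d*y^2
= 14^2 - 21*19^2
= 196 - 7581
= -7385

-7385


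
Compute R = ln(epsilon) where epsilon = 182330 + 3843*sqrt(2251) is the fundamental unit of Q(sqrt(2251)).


epsilon = 182330 + 3843*sqrt(2251)
= 364660.0000
R = ln(364660.0000)
= 12.8067

12.8067


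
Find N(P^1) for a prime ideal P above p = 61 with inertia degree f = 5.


N(P^a) = p^(a*f)
= 61^(1*5)
= 61^5
= 844596301

844596301


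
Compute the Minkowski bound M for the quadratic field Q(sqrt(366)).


d = 366, d mod 4 = 2, so disc(K) = 4d = 1464; |disc(K)| = 1464
Real quadratic field, so n = 2, s = r2 = 0, r1 = 2
M = (n!/n^n) * (4/pi)^s * sqrt(|disc(K)|) = (2!/2^2) * (4/pi)^0 * sqrt(1464)
= 0.5 * 1.000000 * 38.262253
= 19.1311

19.1311


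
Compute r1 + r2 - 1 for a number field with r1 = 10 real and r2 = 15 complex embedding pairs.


By Dirichlet's unit theorem:
rank = r1 + r2 - 1
= 10 + 15 - 1
= 24

24


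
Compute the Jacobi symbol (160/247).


Compute (160/247) via quadratic reciprocity:
  pull out 2: (2/247) = +1  (since 247 mod 8 = 7)
  pull out 2: (2/247) = +1  (since 247 mod 8 = 7)
  pull out 2: (2/247) = +1  (since 247 mod 8 = 7)
  pull out 2: (2/247) = +1  (since 247 mod 8 = 7)
  pull out 2: (2/247) = +1  (since 247 mod 8 = 7)
  reciprocity: (5/247) -> +(247/5)
  reduce: (2/5)
  pull out 2: (2/5) = -1  (since 5 mod 8 = 5)
  (1/5) = 1
Product of signs = -1

-1


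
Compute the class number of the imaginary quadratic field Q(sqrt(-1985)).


K = Q(sqrt(-1985)). d mod 4 = 3, so D = disc(K) = 4d = -7940
h(K) equals the number of primitive reduced positive-definite forms (a, b, c) = a*x^2 + b*x*y + c*y^2 with b^2 - 4ac = D,
where reduced means |b| <= a <= c, with b >= 0 whenever |b| = a or a = c, and primitive means gcd(a, b, c) = 1.
Reduced forces 3a^2 <= |D| = 7940, so 1 <= a <= 51; b must have the parity of D, and c = (b^2 - D)/(4a) must be an integer >= a.
Enumerate a = 1..51, b in [-a, a]:
  a=1: (1, 0, 1985)  [1]
  a=2: (2, 2, 993)  [1]
  a=3: (3, -2, 662), (3, 2, 662)  [2]
  a=4: none
  a=5: (5, 0, 397)  [1]
  a=6: (6, -2, 331), (6, 2, 331)  [2]
  a=7..8: none
  a=9: (9, -4, 221), (9, 4, 221)  [2]
  a=10: (10, 10, 201)  [1]
  a=11..12: none
  a=13: (13, -4, 153), (13, 4, 153)  [2]
  a=14: none
  a=15: (15, -10, 134), (15, 10, 134)  [2]
  a=16: none
  a=17: (17, -4, 117), (17, 4, 117)  [2]
  a=18: (18, -14, 113), (18, 14, 113)  [2]
  a=19..22: none
  a=23: (23, -8, 87), (23, 8, 87)  [2]
  a=24..25: none
  a=26: (26, -22, 81), (26, 22, 81)  [2]
  a=27: (27, -22, 78), (27, 22, 78)  [2]
  a=28: none
  a=29: (29, -8, 69), (29, 8, 69)  [2]
  a=30: (30, -10, 67), (30, 10, 67)  [2]
  a=31..33: none
  a=34: (34, -30, 65), (34, 30, 65)  [2]
  a=35..38: none
  a=39: (39, -22, 54), (39, -4, 51), (39, 4, 51), (39, 22, 54)  [4]
  a=40..42: none
  a=43: (43, -12, 47), (43, 12, 47)  [2]
  a=44: none
  a=45: (45, -40, 53), (45, 40, 53)  [2]
  a=46: (46, -38, 51), (46, 38, 51)  [2]
  a=47..51: none
Total reduced forms: 1 + 1 + 2 + 1 + 2 + 2 + 1 + 2 + 2 + 2 + 2 + 2 + 2 + 2 + 2 + 2 + 2 + 4 + 2 + 2 + 2 = 40
h = 40

40


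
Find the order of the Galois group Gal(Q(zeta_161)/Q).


|Gal(Q(zeta_161)/Q)| = phi(161)
= 132

132


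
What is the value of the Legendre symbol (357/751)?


p = 751 is prime, so compute (357/751) with the reciprocity algorithm (Jacobi-symbol steps: pull out 2s via (2/n), flip via reciprocity, reduce):
  reciprocity: (357/751) -> +(751/357)
  reduce: (37/357)
  reciprocity: (37/357) -> +(357/37)
  reduce: (24/37)
  pull out 2: (2/37) = -1  (since 37 mod 8 = 5)
  pull out 2: (2/37) = -1  (since 37 mod 8 = 5)
  pull out 2: (2/37) = -1  (since 37 mod 8 = 5)
  reciprocity: (3/37) -> +(37/3)
  reduce: (1/3)
  (1/3) = 1
Product of signs = -1
(357/751) = -1

-1


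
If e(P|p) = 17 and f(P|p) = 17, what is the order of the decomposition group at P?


|D_P| = e * f
= 17 * 17
= 289

289


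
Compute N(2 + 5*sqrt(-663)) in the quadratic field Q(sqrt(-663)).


N(a + b*sqrt(d)) = a^2 - d*b^2
= (2)^2 - (-663)*(5)^2
= 4 + 16575
= 16579

16579


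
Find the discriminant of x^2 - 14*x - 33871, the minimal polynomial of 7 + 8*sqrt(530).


The element 7 + 8*sqrt(530) has minimal polynomial:
x^2 - 14*x - 33871
Discriminant = (-14)^2 - 4*(-33871)
= 196 + 135484
= 135680

135680


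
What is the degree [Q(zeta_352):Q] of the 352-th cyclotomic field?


The degree equals Euler's totient phi(352).
352 = 2^5 * 11
phi(352) = 160

160


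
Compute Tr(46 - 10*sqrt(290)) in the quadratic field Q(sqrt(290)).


Tr(a + b*sqrt(d)) = (a + b*sqrt(d)) + (a - b*sqrt(d)) = 2a
= 2 * (46)
= 92

92


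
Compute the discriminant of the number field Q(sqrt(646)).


For K = Q(sqrt(d)) with d squarefree: disc(K) = d if d = 1 mod 4, and disc(K) = 4d if d = 2 or 3 mod 4.
Here d = 646, and d mod 4 = 2.
d = 2 mod 4, not 1 (O_K = Z[sqrt(d)]), so disc(K) = 4d = 4 * (646) = 2584

2584


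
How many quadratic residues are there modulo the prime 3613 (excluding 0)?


For prime p, the number of non-zero quadratic residues is (p-1)/2.
= (3613-1)/2
= 1806

1806


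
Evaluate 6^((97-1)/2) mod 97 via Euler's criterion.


p = 97 is prime and the exponent is (p-1)/2 = 48, so by Euler's criterion 6^48 = (6/97) = +1 or -1 mod 97.
Compute by square-and-multiply:
  48 = 32 + 16 (binary 110000)
  Repeated squaring mod 97: 6^1 = 6, 6^2 = 36, 6^4 = 35, 6^8 = 61, 6^16 = 35, 6^32 = 61
  6^48 = 6^32 * 6^16 = 61 * 35 mod 97
    61 * 35 = 2135 = 1 mod 97
  6^48 = 1 mod 97
Result 1: 6 is a quadratic residue mod 97.
6^48 mod 97 = 1

1


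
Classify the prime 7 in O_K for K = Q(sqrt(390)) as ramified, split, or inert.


K = Q(sqrt(390)). Since d mod 4 = 2, disc(K) = 1560.
Check p | disc: 1560 mod 7 = 6.
p does not divide disc. Compute Legendre symbol (d/p):
5^((7-1)/2) mod 7 = -1
(d/p) = -1, so p is inert: (p) stays prime with e=1, f=2, g=1.
Therefore p is inert.

inert


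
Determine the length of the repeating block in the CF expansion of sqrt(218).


Run the CF algorithm for sqrt(218).
a_0 = floor(sqrt(218)) = 14; set m_0=0, q_0=1.
Recurrence: m' = q*a - m,  q' = (d - m'^2)/q,  a' = floor((a_0 + m')/q').
  step 1: m=14, q=22, a=1
  step 2: m=8, q=7, a=3
  step 3: m=13, q=7, a=3
  step 4: m=8, q=22, a=1
  step 5: m=14, q=1, a=28
a_5 = 2*a_0 = 28, so the period closes here.
sqrt(218) = [14; 1, 3, 3, 1, 28]
Period length = 5

5


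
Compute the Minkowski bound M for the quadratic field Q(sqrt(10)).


d = 10, d mod 4 = 2, so disc(K) = 4d = 40; |disc(K)| = 40
Real quadratic field, so n = 2, s = r2 = 0, r1 = 2
M = (n!/n^n) * (4/pi)^s * sqrt(|disc(K)|) = (2!/2^2) * (4/pi)^0 * sqrt(40)
= 0.5 * 1.000000 * 6.324555
= 3.1623

3.1623


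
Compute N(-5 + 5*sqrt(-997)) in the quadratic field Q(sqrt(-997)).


N(a + b*sqrt(d)) = a^2 - d*b^2
= (-5)^2 - (-997)*(5)^2
= 25 + 24925
= 24950

24950


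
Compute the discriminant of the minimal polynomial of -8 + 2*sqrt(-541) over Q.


The element -8 + 2*sqrt(-541) has minimal polynomial:
x^2 + 16*x + 2228
Discriminant = (16)^2 - 4*(2228)
= 256 - 8912
= -8656

-8656


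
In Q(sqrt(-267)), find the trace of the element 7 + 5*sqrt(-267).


Tr(a + b*sqrt(d)) = (a + b*sqrt(d)) + (a - b*sqrt(d)) = 2a
= 2 * (7)
= 14

14


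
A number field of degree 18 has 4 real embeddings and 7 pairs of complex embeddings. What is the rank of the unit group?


By Dirichlet's unit theorem:
rank = r1 + r2 - 1
= 4 + 7 - 1
= 10

10


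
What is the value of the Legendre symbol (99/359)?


p = 359 is prime, so compute (99/359) with the reciprocity algorithm (Jacobi-symbol steps: pull out 2s via (2/n), flip via reciprocity, reduce):
  reciprocity: (99/359) -> -(359/99)
  reduce: (62/99)
  pull out 2: (2/99) = -1  (since 99 mod 8 = 3)
  reciprocity: (31/99) -> -(99/31)
  reduce: (6/31)
  pull out 2: (2/31) = +1  (since 31 mod 8 = 7)
  reciprocity: (3/31) -> -(31/3)
  reduce: (1/3)
  (1/3) = 1
Product of signs = 1
(99/359) = 1

1


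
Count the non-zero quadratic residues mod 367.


For prime p, the number of non-zero quadratic residues is (p-1)/2.
= (367-1)/2
= 183

183


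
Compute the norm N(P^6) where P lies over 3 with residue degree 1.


N(P^a) = p^(a*f)
= 3^(6*1)
= 3^6
= 729

729


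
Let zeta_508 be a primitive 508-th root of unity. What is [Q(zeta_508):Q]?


The degree equals Euler's totient phi(508).
508 = 2^2 * 127
phi(508) = 252

252


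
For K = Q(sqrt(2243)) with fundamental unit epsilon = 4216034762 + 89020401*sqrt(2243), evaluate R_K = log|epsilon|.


epsilon = 4216034762 + 89020401*sqrt(2243)
= 8.4321e+09
R = ln(8.4321e+09)
= 22.8553

22.8553


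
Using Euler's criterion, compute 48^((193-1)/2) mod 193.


p = 193 is prime and the exponent is (p-1)/2 = 96, so by Euler's criterion 48^96 = (48/193) = +1 or -1 mod 193.
Compute by square-and-multiply:
  96 = 64 + 32 (binary 1100000)
  Repeated squaring mod 193: 48^1 = 48, 48^2 = 181, 48^4 = 144, 48^8 = 85, 48^16 = 84, 48^32 = 108, 48^64 = 84
  48^96 = 48^64 * 48^32 = 84 * 108 mod 193
    84 * 108 = 9072 = 1 mod 193
  48^96 = 1 mod 193
Result 1: 48 is a quadratic residue mod 193.
48^96 mod 193 = 1

1


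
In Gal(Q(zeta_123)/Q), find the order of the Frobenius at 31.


The Frobenius at p in Gal(Q(zeta_n)/Q) = (Z/nZ)* is the class of p, so its order is ord_123(31), the smallest k >= 1 with 31^k = 1 mod 123.
n = 123 = 3 * 41, phi(123) = 80; the order divides phi(n).
Divisors of 80: 1, 2, 4, 5, 8, 10, 16, 20, 40, 80
Repeated squaring mod 123: 31^1 = 31, 31^2 = 100, 31^4 = 37, 31^8 = 16, 31^16 = 10, 31^32 = 100, 31^64 = 37
Test divisors in increasing order:
  k=1: 31^1 = 31 mod 123
  k=2: 31^2 = 100 mod 123
  k=4: 31^4 = 37 mod 123
  k=5: 31^5 = 37 * 31 = 40 mod 123
  k=8: 31^8 = 16 mod 123
  k=10: 31^10 = 16 * 100 = 1 mod 123  <- first divisor giving 1
Order = 10

10


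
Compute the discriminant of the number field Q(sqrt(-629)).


For K = Q(sqrt(d)) with d squarefree: disc(K) = d if d = 1 mod 4, and disc(K) = 4d if d = 2 or 3 mod 4.
Here d = -629, and d mod 4 = 3.
d = 3 mod 4, not 1 (O_K = Z[sqrt(d)]), so disc(K) = 4d = 4 * (-629) = -2516

-2516


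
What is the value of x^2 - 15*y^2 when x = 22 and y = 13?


x^2 - d*y^2
= 22^2 - 15*13^2
= 484 - 2535
= -2051

-2051


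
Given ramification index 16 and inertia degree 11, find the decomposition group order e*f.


|D_P| = e * f
= 16 * 11
= 176

176


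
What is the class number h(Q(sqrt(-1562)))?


K = Q(sqrt(-1562)). d mod 4 = 2, so D = disc(K) = 4d = -6248
h(K) equals the number of primitive reduced positive-definite forms (a, b, c) = a*x^2 + b*x*y + c*y^2 with b^2 - 4ac = D,
where reduced means |b| <= a <= c, with b >= 0 whenever |b| = a or a = c, and primitive means gcd(a, b, c) = 1.
Reduced forces 3a^2 <= |D| = 6248, so 1 <= a <= 45; b must have the parity of D, and c = (b^2 - D)/(4a) must be an integer >= a.
Enumerate a = 1..45, b in [-a, a]:
  a=1: (1, 0, 1562)  [1]
  a=2: (2, 0, 781)  [1]
  a=3: (3, -2, 521), (3, 2, 521)  [2]
  a=4..5: none
  a=6: (6, -4, 261), (6, 4, 261)  [2]
  a=7..8: none
  a=9: (9, -4, 174), (9, 4, 174)  [2]
  a=10: none
  a=11: (11, 0, 142)  [1]
  a=12..16: none
  a=17: (17, -12, 94), (17, 12, 94)  [2]
  a=18: (18, -4, 87), (18, 4, 87)  [2]
  a=19..21: none
  a=22: (22, 0, 71)  [1]
  a=23: (23, -10, 69), (23, 10, 69)  [2]
  a=24..26: none
  a=27: (27, -4, 58), (27, 4, 58)  [2]
  a=28: none
  a=29: (29, -4, 54), (29, 4, 54)  [2]
  a=30: none
  a=31: (31, -18, 53), (31, 18, 53)  [2]
  a=32: none
  a=33: (33, -22, 51), (33, 22, 51)  [2]
  a=34: (34, -12, 47), (34, 12, 47)  [2]
  a=35..40: none
  a=41: (41, -36, 46), (41, 36, 46)  [2]
  a=42..45: none
Total reduced forms: 1 + 1 + 2 + 2 + 2 + 1 + 2 + 2 + 1 + 2 + 2 + 2 + 2 + 2 + 2 + 2 = 28
h = 28

28


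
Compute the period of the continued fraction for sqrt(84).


Run the CF algorithm for sqrt(84).
a_0 = floor(sqrt(84)) = 9; set m_0=0, q_0=1.
Recurrence: m' = q*a - m,  q' = (d - m'^2)/q,  a' = floor((a_0 + m')/q').
  step 1: m=9, q=3, a=6
  step 2: m=9, q=1, a=18
a_2 = 2*a_0 = 18, so the period closes here.
sqrt(84) = [9; 6, 18]
Period length = 2

2


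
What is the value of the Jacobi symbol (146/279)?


Compute (146/279) via quadratic reciprocity:
  pull out 2: (2/279) = +1  (since 279 mod 8 = 7)
  reciprocity: (73/279) -> +(279/73)
  reduce: (60/73)
  pull out 2: (2/73) = +1  (since 73 mod 8 = 1)
  pull out 2: (2/73) = +1  (since 73 mod 8 = 1)
  reciprocity: (15/73) -> +(73/15)
  reduce: (13/15)
  reciprocity: (13/15) -> +(15/13)
  reduce: (2/13)
  pull out 2: (2/13) = -1  (since 13 mod 8 = 5)
  (1/13) = 1
Product of signs = -1

-1


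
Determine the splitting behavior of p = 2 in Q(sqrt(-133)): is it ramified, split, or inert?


K = Q(sqrt(-133)). Since d mod 4 = 3, disc(K) = -532.
Check p | disc: -532 mod 2 = 0.
p divides disc, so p ramifies: (p) = P^2 with e=2, f=1, g=1.
Therefore p is ramified.

ramified


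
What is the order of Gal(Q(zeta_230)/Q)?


|Gal(Q(zeta_230)/Q)| = phi(230)
= 88

88


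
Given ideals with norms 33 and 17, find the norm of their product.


N(IJ) = N(I) * N(J)
= 33 * 17
= 561

561


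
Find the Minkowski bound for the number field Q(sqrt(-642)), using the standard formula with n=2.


d = -642, d mod 4 = 2, so disc(K) = 4d = -2568; |disc(K)| = 2568
Imaginary quadratic field, so n = 2, s = r2 = 1, r1 = 0
M = (n!/n^n) * (4/pi)^s * sqrt(|disc(K)|) = (2!/2^2) * (4/pi)^1 * sqrt(2568)
= 0.5 * 1.273240 * 50.675438
= 32.2610

32.2610


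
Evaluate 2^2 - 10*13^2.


x^2 - d*y^2
= 2^2 - 10*13^2
= 4 - 1690
= -1686

-1686


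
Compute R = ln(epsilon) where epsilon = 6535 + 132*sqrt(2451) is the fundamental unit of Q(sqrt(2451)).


epsilon = 6535 + 132*sqrt(2451)
= 13069.9999
R = ln(13069.9999)
= 9.4781

9.4781


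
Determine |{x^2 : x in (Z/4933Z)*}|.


For prime p, the number of non-zero quadratic residues is (p-1)/2.
= (4933-1)/2
= 2466

2466


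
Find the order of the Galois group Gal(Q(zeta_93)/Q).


|Gal(Q(zeta_93)/Q)| = phi(93)
= 60

60


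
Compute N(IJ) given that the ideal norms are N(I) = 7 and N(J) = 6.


N(IJ) = N(I) * N(J)
= 7 * 6
= 42

42


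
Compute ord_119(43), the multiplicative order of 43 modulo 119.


We want ord_119(43), the smallest k >= 1 with 43^k = 1 mod 119.
n = 119 = 7 * 17, phi(119) = 96; the order divides phi(n).
Divisors of 96: 1, 2, 3, 4, 6, 8, 12, 16, 24, 32, 48, 96
Repeated squaring mod 119: 43^1 = 43, 43^2 = 64, 43^4 = 50, 43^8 = 1, 43^16 = 1, 43^32 = 1, 43^64 = 1
Test divisors in increasing order:
  k=1: 43^1 = 43 mod 119
  k=2: 43^2 = 64 mod 119
  k=3: 43^3 = 64 * 43 = 15 mod 119
  k=4: 43^4 = 50 mod 119
  k=6: 43^6 = 50 * 64 = 106 mod 119
  k=8: 43^8 = 1 mod 119  <- first divisor giving 1
Order = 8

8


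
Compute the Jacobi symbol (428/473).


Compute (428/473) via quadratic reciprocity:
  pull out 2: (2/473) = +1  (since 473 mod 8 = 1)
  pull out 2: (2/473) = +1  (since 473 mod 8 = 1)
  reciprocity: (107/473) -> +(473/107)
  reduce: (45/107)
  reciprocity: (45/107) -> +(107/45)
  reduce: (17/45)
  reciprocity: (17/45) -> +(45/17)
  reduce: (11/17)
  reciprocity: (11/17) -> +(17/11)
  reduce: (6/11)
  pull out 2: (2/11) = -1  (since 11 mod 8 = 3)
  reciprocity: (3/11) -> -(11/3)
  reduce: (2/3)
  pull out 2: (2/3) = -1  (since 3 mod 8 = 3)
  (1/3) = 1
Product of signs = -1

-1


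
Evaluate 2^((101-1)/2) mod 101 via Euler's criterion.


p = 101 is prime and the exponent is (p-1)/2 = 50, so by Euler's criterion 2^50 = (2/101) = +1 or -1 mod 101.
Compute by square-and-multiply:
  50 = 32 + 16 + 2 (binary 110010)
  Repeated squaring mod 101: 2^1 = 2, 2^2 = 4, 2^4 = 16, 2^8 = 54, 2^16 = 88, 2^32 = 68
  2^50 = 2^32 * 2^16 * 2^2 = 68 * 88 * 4 mod 101
    68 * 88 = 5984 = 25 mod 101
    25 * 4 = 100 = 100 mod 101
  2^50 = 100 mod 101
Result 100 = p - 1 = -1 mod 101: 2 is a quadratic non-residue mod 101. As a residue in [0, p-1] the value is 100.
2^50 mod 101 = 100

100


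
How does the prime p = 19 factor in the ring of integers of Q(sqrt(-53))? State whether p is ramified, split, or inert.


K = Q(sqrt(-53)). Since d mod 4 = 3, disc(K) = -212.
Check p | disc: -212 mod 19 = 16.
p does not divide disc. Compute Legendre symbol (d/p):
4^((19-1)/2) mod 19 = 1
(d/p) = 1, so p splits: (p) = P*P' with e=1, f=1, g=2.
Therefore p is split.

split


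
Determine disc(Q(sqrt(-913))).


For K = Q(sqrt(d)) with d squarefree: disc(K) = d if d = 1 mod 4, and disc(K) = 4d if d = 2 or 3 mod 4.
Here d = -913, and d mod 4 = 3.
d = 3 mod 4, not 1 (O_K = Z[sqrt(d)]), so disc(K) = 4d = 4 * (-913) = -3652

-3652


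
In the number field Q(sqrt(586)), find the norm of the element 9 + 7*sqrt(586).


N(a + b*sqrt(d)) = a^2 - d*b^2
= (9)^2 - (586)*(7)^2
= 81 - 28714
= -28633

-28633


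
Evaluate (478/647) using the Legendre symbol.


p = 647 is prime, so compute (478/647) with the reciprocity algorithm (Jacobi-symbol steps: pull out 2s via (2/n), flip via reciprocity, reduce):
  pull out 2: (2/647) = +1  (since 647 mod 8 = 7)
  reciprocity: (239/647) -> -(647/239)
  reduce: (169/239)
  reciprocity: (169/239) -> +(239/169)
  reduce: (70/169)
  pull out 2: (2/169) = +1  (since 169 mod 8 = 1)
  reciprocity: (35/169) -> +(169/35)
  reduce: (29/35)
  reciprocity: (29/35) -> +(35/29)
  reduce: (6/29)
  pull out 2: (2/29) = -1  (since 29 mod 8 = 5)
  reciprocity: (3/29) -> +(29/3)
  reduce: (2/3)
  pull out 2: (2/3) = -1  (since 3 mod 8 = 3)
  (1/3) = 1
Product of signs = -1
(478/647) = -1

-1


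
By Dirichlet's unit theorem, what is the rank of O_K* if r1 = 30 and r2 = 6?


By Dirichlet's unit theorem:
rank = r1 + r2 - 1
= 30 + 6 - 1
= 35

35


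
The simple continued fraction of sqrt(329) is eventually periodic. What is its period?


Run the CF algorithm for sqrt(329).
a_0 = floor(sqrt(329)) = 18; set m_0=0, q_0=1.
Recurrence: m' = q*a - m,  q' = (d - m'^2)/q,  a' = floor((a_0 + m')/q').
  step 1: m=18, q=5, a=7
  step 2: m=17, q=8, a=4
  step 3: m=15, q=13, a=2
  step 4: m=11, q=16, a=1
  step 5: m=5, q=19, a=1
  step 6: m=14, q=7, a=4
  step 7: m=14, q=19, a=1
  step 8: m=5, q=16, a=1
  step 9: m=11, q=13, a=2
  step 10: m=15, q=8, a=4
  step 11: m=17, q=5, a=7
  step 12: m=18, q=1, a=36
a_12 = 2*a_0 = 36, so the period closes here.
sqrt(329) = [18; 7, 4, 2, 1, 1, 4, 1, 1, 2, 4, 7, 36]
Period length = 12

12


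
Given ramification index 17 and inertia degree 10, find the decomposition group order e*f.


|D_P| = e * f
= 17 * 10
= 170

170


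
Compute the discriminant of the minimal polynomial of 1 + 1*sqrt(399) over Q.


The element 1 + 1*sqrt(399) has minimal polynomial:
x^2 - 2*x - 398
Discriminant = (-2)^2 - 4*(-398)
= 4 + 1592
= 1596

1596


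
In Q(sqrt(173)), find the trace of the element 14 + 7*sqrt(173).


Tr(a + b*sqrt(d)) = (a + b*sqrt(d)) + (a - b*sqrt(d)) = 2a
= 2 * (14)
= 28

28


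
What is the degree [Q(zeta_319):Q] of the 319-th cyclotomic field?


The degree equals Euler's totient phi(319).
319 = 11 * 29
phi(319) = 280

280


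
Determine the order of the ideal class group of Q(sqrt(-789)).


K = Q(sqrt(-789)). d mod 4 = 3, so D = disc(K) = 4d = -3156
h(K) equals the number of primitive reduced positive-definite forms (a, b, c) = a*x^2 + b*x*y + c*y^2 with b^2 - 4ac = D,
where reduced means |b| <= a <= c, with b >= 0 whenever |b| = a or a = c, and primitive means gcd(a, b, c) = 1.
Reduced forces 3a^2 <= |D| = 3156, so 1 <= a <= 32; b must have the parity of D, and c = (b^2 - D)/(4a) must be an integer >= a.
Enumerate a = 1..32, b in [-a, a]:
  a=1: (1, 0, 789)  [1]
  a=2: (2, 2, 395)  [1]
  a=3: (3, 0, 263)  [1]
  a=4: none
  a=5: (5, -2, 158), (5, 2, 158)  [2]
  a=6: (6, 6, 133)  [1]
  a=7: (7, -6, 114), (7, 6, 114)  [2]
  a=8..9: none
  a=10: (10, -2, 79), (10, 2, 79)  [2]
  a=11: (11, -10, 74), (11, 10, 74)  [2]
  a=12: none
  a=13: (13, -4, 61), (13, 4, 61)  [2]
  a=14: (14, -6, 57), (14, 6, 57)  [2]
  a=15: (15, -12, 55), (15, 12, 55)  [2]
  a=16..18: none
  a=19: (19, -6, 42), (19, 6, 42)  [2]
  a=20: none
  a=21: (21, -6, 38), (21, 6, 38)  [2]
  a=22: (22, -10, 37), (22, 10, 37)  [2]
  a=23: (23, -8, 35), (23, 8, 35)  [2]
  a=24: none
  a=25: (25, -12, 33), (25, 12, 33)  [2]
  a=26: (26, -22, 35), (26, 22, 35)  [2]
  a=27..28: none
  a=29: (29, -18, 30), (29, 18, 30)  [2]
  a=30..32: none
Total reduced forms: 1 + 1 + 1 + 2 + 1 + 2 + 2 + 2 + 2 + 2 + 2 + 2 + 2 + 2 + 2 + 2 + 2 + 2 = 32
h = 32

32


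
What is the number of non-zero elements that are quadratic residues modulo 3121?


For prime p, the number of non-zero quadratic residues is (p-1)/2.
= (3121-1)/2
= 1560

1560


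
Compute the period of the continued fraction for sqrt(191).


Run the CF algorithm for sqrt(191).
a_0 = floor(sqrt(191)) = 13; set m_0=0, q_0=1.
Recurrence: m' = q*a - m,  q' = (d - m'^2)/q,  a' = floor((a_0 + m')/q').
  step 1: m=13, q=22, a=1
  step 2: m=9, q=5, a=4
  step 3: m=11, q=14, a=1
  step 4: m=3, q=13, a=1
  step 5: m=10, q=7, a=3
  step 6: m=11, q=10, a=2
  step 7: m=9, q=11, a=2
  step 8: m=13, q=2, a=13
  step 9: m=13, q=11, a=2
  step 10: m=9, q=10, a=2
  step 11: m=11, q=7, a=3
  step 12: m=10, q=13, a=1
  step 13: m=3, q=14, a=1
  step 14: m=11, q=5, a=4
  step 15: m=9, q=22, a=1
  step 16: m=13, q=1, a=26
a_16 = 2*a_0 = 26, so the period closes here.
sqrt(191) = [13; 1, 4, 1, 1, 3, 2, 2, 13, 2, 2, 3, 1, 1, 4, 1, 26]
Period length = 16

16


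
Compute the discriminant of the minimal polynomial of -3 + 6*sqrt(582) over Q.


The element -3 + 6*sqrt(582) has minimal polynomial:
x^2 + 6*x - 20943
Discriminant = (6)^2 - 4*(-20943)
= 36 + 83772
= 83808

83808


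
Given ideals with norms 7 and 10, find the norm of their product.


N(IJ) = N(I) * N(J)
= 7 * 10
= 70

70


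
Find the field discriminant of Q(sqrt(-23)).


For K = Q(sqrt(d)) with d squarefree: disc(K) = d if d = 1 mod 4, and disc(K) = 4d if d = 2 or 3 mod 4.
Here d = -23, and d mod 4 = 1.
d = 1 mod 4 (O_K = Z[(1+sqrt(d))/2]), so disc(K) = d = -23

-23


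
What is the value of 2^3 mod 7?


p = 7 is prime and the exponent is (p-1)/2 = 3, so by Euler's criterion 2^3 = (2/7) = +1 or -1 mod 7.
Compute by square-and-multiply:
  3 = 2 + 1 (binary 11)
  Repeated squaring mod 7: 2^1 = 2, 2^2 = 4
  2^3 = 2^2 * 2^1 = 4 * 2 mod 7
    4 * 2 = 8 = 1 mod 7
  2^3 = 1 mod 7
Result 1: 2 is a quadratic residue mod 7.
2^3 mod 7 = 1

1


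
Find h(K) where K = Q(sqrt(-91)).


K = Q(sqrt(-91)). d mod 4 = 1, so D = disc(K) = d = -91
h(K) equals the number of primitive reduced positive-definite forms (a, b, c) = a*x^2 + b*x*y + c*y^2 with b^2 - 4ac = D,
where reduced means |b| <= a <= c, with b >= 0 whenever |b| = a or a = c, and primitive means gcd(a, b, c) = 1.
Reduced forces 3a^2 <= |D| = 91, so 1 <= a <= 5; b must have the parity of D, and c = (b^2 - D)/(4a) must be an integer >= a.
Enumerate a = 1..5, b in [-a, a]:
  a=1: (1, 1, 23)  [1]
  a=2..4: none
  a=5: (5, 3, 5)  [1]
Total reduced forms: 1 + 1 = 2
h = 2

2


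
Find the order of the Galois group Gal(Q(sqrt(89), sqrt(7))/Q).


The 2 square roots of distinct primes are multiplicatively independent over Q,
so [K:Q] = 2^2 and Gal(K/Q) is isomorphic to (Z/2Z)^2.
|Gal| = 2^2 = 4

4


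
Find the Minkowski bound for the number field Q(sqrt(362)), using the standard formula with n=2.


d = 362, d mod 4 = 2, so disc(K) = 4d = 1448; |disc(K)| = 1448
Real quadratic field, so n = 2, s = r2 = 0, r1 = 2
M = (n!/n^n) * (4/pi)^s * sqrt(|disc(K)|) = (2!/2^2) * (4/pi)^0 * sqrt(1448)
= 0.5 * 1.000000 * 38.052595
= 19.0263

19.0263


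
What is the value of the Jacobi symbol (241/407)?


Compute (241/407) via quadratic reciprocity:
  reciprocity: (241/407) -> +(407/241)
  reduce: (166/241)
  pull out 2: (2/241) = +1  (since 241 mod 8 = 1)
  reciprocity: (83/241) -> +(241/83)
  reduce: (75/83)
  reciprocity: (75/83) -> -(83/75)
  reduce: (8/75)
  pull out 2: (2/75) = -1  (since 75 mod 8 = 3)
  pull out 2: (2/75) = -1  (since 75 mod 8 = 3)
  pull out 2: (2/75) = -1  (since 75 mod 8 = 3)
  (1/75) = 1
Product of signs = 1

1


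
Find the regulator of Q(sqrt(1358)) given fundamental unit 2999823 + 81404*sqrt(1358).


epsilon = 2999823 + 81404*sqrt(1358)
= 5.9996e+06
R = ln(5.9996e+06)
= 15.6072

15.6072


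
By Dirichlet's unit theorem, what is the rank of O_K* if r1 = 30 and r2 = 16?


By Dirichlet's unit theorem:
rank = r1 + r2 - 1
= 30 + 16 - 1
= 45

45


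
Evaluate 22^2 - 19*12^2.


x^2 - d*y^2
= 22^2 - 19*12^2
= 484 - 2736
= -2252

-2252


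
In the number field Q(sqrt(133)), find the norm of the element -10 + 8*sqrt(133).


N(a + b*sqrt(d)) = a^2 - d*b^2
= (-10)^2 - (133)*(8)^2
= 100 - 8512
= -8412

-8412


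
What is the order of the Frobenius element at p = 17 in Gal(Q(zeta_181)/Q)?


The Frobenius at p in Gal(Q(zeta_n)/Q) = (Z/nZ)* is the class of p, so its order is ord_181(17), the smallest k >= 1 with 17^k = 1 mod 181.
n = 181 = 181, phi(181) = 180; the order divides phi(n).
Divisors of 180: 1, 2, 3, 4, 5, 6, 9, 10, 12, 15, 18, 20, 30, 36, 45, 60, 90, 180
Repeated squaring mod 181: 17^1 = 17, 17^2 = 108, 17^4 = 80, 17^8 = 65, 17^16 = 62, 17^32 = 43, 17^64 = 39, 17^128 = 73
Test divisors in increasing order:
  k=1: 17^1 = 17 mod 181
  k=2: 17^2 = 108 mod 181
  k=3: 17^3 = 108 * 17 = 26 mod 181
  k=4: 17^4 = 80 mod 181
  k=5: 17^5 = 80 * 17 = 93 mod 181
  k=6: 17^6 = 80 * 108 = 133 mod 181
  k=9: 17^9 = 65 * 17 = 19 mod 181
  k=10: 17^10 = 65 * 108 = 142 mod 181
  k=12: 17^12 = 65 * 80 = 132 mod 181
  k=15: 17^15 = 65 * 80 * 108 * 17 = 174 mod 181
  k=18: 17^18 = 62 * 108 = 180 mod 181
  k=20: 17^20 = 62 * 80 = 73 mod 181
  k=30: 17^30 = 62 * 65 * 80 * 108 = 49 mod 181
  k=36: 17^36 = 43 * 80 = 1 mod 181  <- first divisor giving 1
Order = 36

36


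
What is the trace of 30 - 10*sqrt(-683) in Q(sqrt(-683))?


Tr(a + b*sqrt(d)) = (a + b*sqrt(d)) + (a - b*sqrt(d)) = 2a
= 2 * (30)
= 60

60


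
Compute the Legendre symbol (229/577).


p = 577 is prime, so compute (229/577) with the reciprocity algorithm (Jacobi-symbol steps: pull out 2s via (2/n), flip via reciprocity, reduce):
  reciprocity: (229/577) -> +(577/229)
  reduce: (119/229)
  reciprocity: (119/229) -> +(229/119)
  reduce: (110/119)
  pull out 2: (2/119) = +1  (since 119 mod 8 = 7)
  reciprocity: (55/119) -> -(119/55)
  reduce: (9/55)
  reciprocity: (9/55) -> +(55/9)
  reduce: (1/9)
  (1/9) = 1
Product of signs = -1
(229/577) = -1

-1


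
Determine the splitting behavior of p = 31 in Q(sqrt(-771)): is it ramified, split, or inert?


K = Q(sqrt(-771)). Since d mod 4 = 1, disc(K) = -771.
Check p | disc: -771 mod 31 = 4.
p does not divide disc. Compute Legendre symbol (d/p):
4^((31-1)/2) mod 31 = 1
(d/p) = 1, so p splits: (p) = P*P' with e=1, f=1, g=2.
Therefore p is split.

split


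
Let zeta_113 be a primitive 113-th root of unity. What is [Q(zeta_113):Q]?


The degree equals Euler's totient phi(113).
113 = 113
phi(113) = 112

112


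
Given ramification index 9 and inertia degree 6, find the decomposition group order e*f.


|D_P| = e * f
= 9 * 6
= 54

54


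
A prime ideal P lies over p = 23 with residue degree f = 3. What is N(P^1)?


N(P^a) = p^(a*f)
= 23^(1*3)
= 23^3
= 12167

12167


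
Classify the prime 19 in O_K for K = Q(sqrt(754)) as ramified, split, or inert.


K = Q(sqrt(754)). Since d mod 4 = 2, disc(K) = 3016.
Check p | disc: 3016 mod 19 = 14.
p does not divide disc. Compute Legendre symbol (d/p):
13^((19-1)/2) mod 19 = -1
(d/p) = -1, so p is inert: (p) stays prime with e=1, f=2, g=1.
Therefore p is inert.

inert


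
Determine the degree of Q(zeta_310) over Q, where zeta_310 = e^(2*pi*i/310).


The degree equals Euler's totient phi(310).
310 = 2 * 5 * 31
phi(310) = 120

120


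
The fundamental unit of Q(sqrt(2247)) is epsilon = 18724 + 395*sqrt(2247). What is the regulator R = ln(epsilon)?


epsilon = 18724 + 395*sqrt(2247)
= 37448.0000
R = ln(37448.0000)
= 10.5307

10.5307


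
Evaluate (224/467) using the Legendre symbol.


p = 467 is prime, so compute (224/467) with the reciprocity algorithm (Jacobi-symbol steps: pull out 2s via (2/n), flip via reciprocity, reduce):
  pull out 2: (2/467) = -1  (since 467 mod 8 = 3)
  pull out 2: (2/467) = -1  (since 467 mod 8 = 3)
  pull out 2: (2/467) = -1  (since 467 mod 8 = 3)
  pull out 2: (2/467) = -1  (since 467 mod 8 = 3)
  pull out 2: (2/467) = -1  (since 467 mod 8 = 3)
  reciprocity: (7/467) -> -(467/7)
  reduce: (5/7)
  reciprocity: (5/7) -> +(7/5)
  reduce: (2/5)
  pull out 2: (2/5) = -1  (since 5 mod 8 = 5)
  (1/5) = 1
Product of signs = -1
(224/467) = -1

-1


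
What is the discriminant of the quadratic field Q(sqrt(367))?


For K = Q(sqrt(d)) with d squarefree: disc(K) = d if d = 1 mod 4, and disc(K) = 4d if d = 2 or 3 mod 4.
Here d = 367, and d mod 4 = 3.
d = 3 mod 4, not 1 (O_K = Z[sqrt(d)]), so disc(K) = 4d = 4 * (367) = 1468

1468


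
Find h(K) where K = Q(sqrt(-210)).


K = Q(sqrt(-210)). d mod 4 = 2, so D = disc(K) = 4d = -840
h(K) equals the number of primitive reduced positive-definite forms (a, b, c) = a*x^2 + b*x*y + c*y^2 with b^2 - 4ac = D,
where reduced means |b| <= a <= c, with b >= 0 whenever |b| = a or a = c, and primitive means gcd(a, b, c) = 1.
Reduced forces 3a^2 <= |D| = 840, so 1 <= a <= 16; b must have the parity of D, and c = (b^2 - D)/(4a) must be an integer >= a.
Enumerate a = 1..16, b in [-a, a]:
  a=1: (1, 0, 210)  [1]
  a=2: (2, 0, 105)  [1]
  a=3: (3, 0, 70)  [1]
  a=4: none
  a=5: (5, 0, 42)  [1]
  a=6: (6, 0, 35)  [1]
  a=7: (7, 0, 30)  [1]
  a=8..9: none
  a=10: (10, 0, 21)  [1]
  a=11..13: none
  a=14: (14, 0, 15)  [1]
  a=15..16: none
Total reduced forms: 1 + 1 + 1 + 1 + 1 + 1 + 1 + 1 = 8
h = 8

8


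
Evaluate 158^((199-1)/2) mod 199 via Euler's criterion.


p = 199 is prime and the exponent is (p-1)/2 = 99, so by Euler's criterion 158^99 = (158/199) = +1 or -1 mod 199.
Compute by square-and-multiply:
  99 = 64 + 32 + 2 + 1 (binary 1100011)
  Repeated squaring mod 199: 158^1 = 158, 158^2 = 89, 158^4 = 160, 158^8 = 128, 158^16 = 66, 158^32 = 177, 158^64 = 86
  158^99 = 158^64 * 158^32 * 158^2 * 158^1 = 86 * 177 * 89 * 158 mod 199
    86 * 177 = 15222 = 98 mod 199
    98 * 89 = 8722 = 165 mod 199
    165 * 158 = 26070 = 1 mod 199
  158^99 = 1 mod 199
Result 1: 158 is a quadratic residue mod 199.
158^99 mod 199 = 1

1


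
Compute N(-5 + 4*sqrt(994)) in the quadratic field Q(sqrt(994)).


N(a + b*sqrt(d)) = a^2 - d*b^2
= (-5)^2 - (994)*(4)^2
= 25 - 15904
= -15879

-15879


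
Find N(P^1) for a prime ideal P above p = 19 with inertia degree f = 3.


N(P^a) = p^(a*f)
= 19^(1*3)
= 19^3
= 6859

6859


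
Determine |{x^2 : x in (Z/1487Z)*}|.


For prime p, the number of non-zero quadratic residues is (p-1)/2.
= (1487-1)/2
= 743

743


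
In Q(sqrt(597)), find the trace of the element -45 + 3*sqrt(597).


Tr(a + b*sqrt(d)) = (a + b*sqrt(d)) + (a - b*sqrt(d)) = 2a
= 2 * (-45)
= -90

-90


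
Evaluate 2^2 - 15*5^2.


x^2 - d*y^2
= 2^2 - 15*5^2
= 4 - 375
= -371

-371


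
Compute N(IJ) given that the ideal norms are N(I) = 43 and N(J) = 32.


N(IJ) = N(I) * N(J)
= 43 * 32
= 1376

1376


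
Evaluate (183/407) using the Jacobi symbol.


Compute (183/407) via quadratic reciprocity:
  reciprocity: (183/407) -> -(407/183)
  reduce: (41/183)
  reciprocity: (41/183) -> +(183/41)
  reduce: (19/41)
  reciprocity: (19/41) -> +(41/19)
  reduce: (3/19)
  reciprocity: (3/19) -> -(19/3)
  reduce: (1/3)
  (1/3) = 1
Product of signs = 1

1


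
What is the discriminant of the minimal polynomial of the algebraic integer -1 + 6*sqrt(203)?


The element -1 + 6*sqrt(203) has minimal polynomial:
x^2 + 2*x - 7307
Discriminant = (2)^2 - 4*(-7307)
= 4 + 29228
= 29232

29232


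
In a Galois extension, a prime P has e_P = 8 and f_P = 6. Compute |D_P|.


|D_P| = e * f
= 8 * 6
= 48

48


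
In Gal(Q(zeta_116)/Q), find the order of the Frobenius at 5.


The Frobenius at p in Gal(Q(zeta_n)/Q) = (Z/nZ)* is the class of p, so its order is ord_116(5), the smallest k >= 1 with 5^k = 1 mod 116.
n = 116 = 2^2 * 29, phi(116) = 56; the order divides phi(n).
Divisors of 56: 1, 2, 4, 7, 8, 14, 28, 56
Repeated squaring mod 116: 5^1 = 5, 5^2 = 25, 5^4 = 45, 5^8 = 53, 5^16 = 25, 5^32 = 45
Test divisors in increasing order:
  k=1: 5^1 = 5 mod 116
  k=2: 5^2 = 25 mod 116
  k=4: 5^4 = 45 mod 116
  k=7: 5^7 = 45 * 25 * 5 = 57 mod 116
  k=8: 5^8 = 53 mod 116
  k=14: 5^14 = 53 * 45 * 25 = 1 mod 116  <- first divisor giving 1
Order = 14

14


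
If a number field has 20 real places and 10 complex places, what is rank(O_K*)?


By Dirichlet's unit theorem:
rank = r1 + r2 - 1
= 20 + 10 - 1
= 29

29


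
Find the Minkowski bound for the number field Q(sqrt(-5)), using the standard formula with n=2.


d = -5, d mod 4 = 3, so disc(K) = 4d = -20; |disc(K)| = 20
Imaginary quadratic field, so n = 2, s = r2 = 1, r1 = 0
M = (n!/n^n) * (4/pi)^s * sqrt(|disc(K)|) = (2!/2^2) * (4/pi)^1 * sqrt(20)
= 0.5 * 1.273240 * 4.472136
= 2.8471

2.8471


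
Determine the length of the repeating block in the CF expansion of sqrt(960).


Run the CF algorithm for sqrt(960).
a_0 = floor(sqrt(960)) = 30; set m_0=0, q_0=1.
Recurrence: m' = q*a - m,  q' = (d - m'^2)/q,  a' = floor((a_0 + m')/q').
  step 1: m=30, q=60, a=1
  step 2: m=30, q=1, a=60
a_2 = 2*a_0 = 60, so the period closes here.
sqrt(960) = [30; 1, 60]
Period length = 2

2


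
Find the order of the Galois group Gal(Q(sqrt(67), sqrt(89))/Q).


The 2 square roots of distinct primes are multiplicatively independent over Q,
so [K:Q] = 2^2 and Gal(K/Q) is isomorphic to (Z/2Z)^2.
|Gal| = 2^2 = 4

4


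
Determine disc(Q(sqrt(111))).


For K = Q(sqrt(d)) with d squarefree: disc(K) = d if d = 1 mod 4, and disc(K) = 4d if d = 2 or 3 mod 4.
Here d = 111, and d mod 4 = 3.
d = 3 mod 4, not 1 (O_K = Z[sqrt(d)]), so disc(K) = 4d = 4 * (111) = 444

444


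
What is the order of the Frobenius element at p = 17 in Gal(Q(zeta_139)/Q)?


The Frobenius at p in Gal(Q(zeta_n)/Q) = (Z/nZ)* is the class of p, so its order is ord_139(17), the smallest k >= 1 with 17^k = 1 mod 139.
n = 139 = 139, phi(139) = 138; the order divides phi(n).
Divisors of 138: 1, 2, 3, 6, 23, 46, 69, 138
Repeated squaring mod 139: 17^1 = 17, 17^2 = 11, 17^4 = 121, 17^8 = 46, 17^16 = 31, 17^32 = 127, 17^64 = 5, 17^128 = 25
Test divisors in increasing order:
  k=1: 17^1 = 17 mod 139
  k=2: 17^2 = 11 mod 139
  k=3: 17^3 = 11 * 17 = 48 mod 139
  k=6: 17^6 = 121 * 11 = 80 mod 139
  k=23: 17^23 = 31 * 121 * 11 * 17 = 43 mod 139
  k=46: 17^46 = 127 * 46 * 121 * 11 = 42 mod 139
  k=69: 17^69 = 5 * 121 * 17 = 138 mod 139
  k=138: 17^138 = 25 * 46 * 11 = 1 mod 139  <- first divisor giving 1
Order = 138

138


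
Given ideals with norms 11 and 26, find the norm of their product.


N(IJ) = N(I) * N(J)
= 11 * 26
= 286

286


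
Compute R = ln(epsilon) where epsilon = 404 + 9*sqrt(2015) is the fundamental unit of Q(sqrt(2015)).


epsilon = 404 + 9*sqrt(2015)
= 807.9988
R = ln(807.9988)
= 6.6946

6.6946


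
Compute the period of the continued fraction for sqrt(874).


Run the CF algorithm for sqrt(874).
a_0 = floor(sqrt(874)) = 29; set m_0=0, q_0=1.
Recurrence: m' = q*a - m,  q' = (d - m'^2)/q,  a' = floor((a_0 + m')/q').
  step 1: m=29, q=33, a=1
  step 2: m=4, q=26, a=1
  step 3: m=22, q=15, a=3
  step 4: m=23, q=23, a=2
  step 5: m=23, q=15, a=3
  step 6: m=22, q=26, a=1
  step 7: m=4, q=33, a=1
  step 8: m=29, q=1, a=58
a_8 = 2*a_0 = 58, so the period closes here.
sqrt(874) = [29; 1, 1, 3, 2, 3, 1, 1, 58]
Period length = 8

8
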